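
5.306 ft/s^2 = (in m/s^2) 1.617. Check: 1 ft/s^2 = 0.3048 m/s^2, so 5.306 ft/s^2 = 5.306 * 0.3048 = 1.6172688 m/s^2. Result: 1.6172688 m/s^2 ≈ 1.617 m/s^2 (4 s.f.).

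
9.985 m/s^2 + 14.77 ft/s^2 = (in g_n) 9.985 m/s^2 is already in m/s^2. 1 ft/s^2 = 0.3048 m/s^2, so 14.77 ft/s^2 = 14.77 * 0.3048 = 4.501896 m/s^2. Sum: 9.985 + 4.501896 = 14.486896 m/s^2. 1 g_n = 9.80665 m/s^2, so 14.486896 m/s^2 = 14.486896 / 9.80665 = 1.4772523 g_n ≈ 1.477 g_n (4 s.f.). Final answer: 1.477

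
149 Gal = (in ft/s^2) 4.888. Check: 1 Gal = 0.01 m/s^2, so 149 Gal = 149 * 0.01 = 1.49 m/s^2. 1 ft/s^2 = 0.3048 m/s^2, so 1.49 m/s^2 = 1.49 / 0.3048 = 4.8884514 ft/s^2 ≈ 4.888 ft/s^2 (4 s.f.).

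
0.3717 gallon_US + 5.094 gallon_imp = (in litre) 1 gallon_US = 0.0037854118 m^3, so 0.3717 gallon_US = 0.3717 * 0.0037854118 = 0.0014070376 m^3. 1 gallon_imp = 0.00454609 m^3, so 5.094 gallon_imp = 5.094 * 0.00454609 = 0.023157782 m^3. Sum: 0.0014070376 + 0.023157782 = 0.02456482 m^3. 1 litre = 0.001 m^3, so 0.02456482 m^3 = 0.02456482 / 0.001 = 24.56482 litre ≈ 24.56 litre (4 s.f.). Final answer: 24.56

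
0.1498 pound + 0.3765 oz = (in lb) 1 pound = 0.45359237 kg, so 0.1498 pound = 0.1498 * 0.45359237 = 0.067948137 kg. 1 oz = 0.028349523 kg, so 0.3765 oz = 0.3765 * 0.028349523 = 0.010673595 kg. Sum: 0.067948137 + 0.010673595 = 0.078621732 kg. 1 lb = 0.45359237 kg, so 0.078621732 kg = 0.078621732 / 0.45359237 = 0.17333125 lb ≈ 0.1733 lb (4 s.f.). Final answer: 0.1733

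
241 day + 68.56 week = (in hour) 1 day = 86400 s, so 241 day = 241 * 86400 = 20822400 s. 1 week = 604800 s, so 68.56 week = 68.56 * 604800 = 41465088 s. Sum: 20822400 + 41465088 = 62287488 s. 1 hour = 3600 s, so 62287488 s = 62287488 / 3600 = 17302.08 hour ≈ 1.73e+04 hour (4 s.f.). Final answer: 1.73e+04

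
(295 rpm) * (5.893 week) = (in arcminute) 1 rpm = 0.10471976 rad/s, so 295 rpm = 295 * 0.10471976 = 30.892328 rad/s. 1 week = 604800 s, so 5.893 week = 5.893 * 604800 = 3564086.4 s. Combine: 30.892328 rad/s * 3564086.4 s = 1.1010293e+08 rad. 1 arcminute = 0.00029088821 rad, so 1.1010293e+08 rad = 1.1010293e+08 / 0.00029088821 = 3.7850598e+11 arcminute ≈ 3.785e+11 arcminute (4 s.f.). Final answer: 3.785e+11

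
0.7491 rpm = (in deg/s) 4.495. Check: 1 rpm = 0.10471976 rad/s, so 0.7491 rpm = 0.7491 * 0.10471976 = 0.078445569 rad/s. 1 deg/s = 0.017453293 rad/s, so 0.078445569 rad/s = 0.078445569 / 0.017453293 = 4.4946 deg/s ≈ 4.495 deg/s (4 s.f.).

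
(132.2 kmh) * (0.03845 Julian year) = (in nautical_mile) 1 kmh = 0.27777778 m/s, so 132.2 kmh = 132.2 * 0.27777778 = 36.722222 m/s. 1 Julian year = 31557600 s, so 0.03845 Julian year = 0.03845 * 31557600 = 1213389.7 s. Combine: 36.722222 m/s * 1213389.7 s = 44558367 m. 1 nautical_mile = 1852 m, so 44558367 m = 44558367 / 1852 = 24059.593 nautical_mile ≈ 2.406e+04 nautical_mile (4 s.f.). Final answer: 2.406e+04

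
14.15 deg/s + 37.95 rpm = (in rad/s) 4.221. Check: 1 deg/s = 0.017453293 rad/s, so 14.15 deg/s = 14.15 * 0.017453293 = 0.24696409 rad/s. 1 rpm = 0.10471976 rad/s, so 37.95 rpm = 37.95 * 0.10471976 = 3.9741147 rad/s. Sum: 0.24696409 + 3.9741147 = 4.2210788 rad/s. Result: 4.2210788 rad/s ≈ 4.221 rad/s (4 s.f.).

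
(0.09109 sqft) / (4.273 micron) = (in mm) 1.98e+06. Check: 1 sqft = 0.09290304 m^2, so 0.09109 sqft = 0.09109 * 0.09290304 = 0.0084625379 m^2. 1 micron = 1e-06 m, so 4.273 micron = 4.273 * 1e-06 = 4.273e-06 m. Combine: 0.0084625379 m^2 / 4.273e-06 m = 1980.4676 m. 1 mm = 0.001 m, so 1980.4676 m = 1980.4676 / 0.001 = 1980467.6 mm ≈ 1.98e+06 mm (4 s.f.).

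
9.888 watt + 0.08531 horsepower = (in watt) 9.888 watt = 9.888 W. 1 horsepower = 745.69987 W, so 0.08531 horsepower = 0.08531 * 745.69987 = 63.615656 W. Sum: 9.888 + 63.615656 = 73.503656 W. 73.503656 W = 73.503656 watt ≈ 73.5 watt (4 s.f.). Final answer: 73.5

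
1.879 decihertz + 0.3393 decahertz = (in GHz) 1 decihertz = 0.1 Hz, so 1.879 decihertz = 1.879 * 0.1 = 0.1879 Hz. 1 decahertz = 10 Hz, so 0.3393 decahertz = 0.3393 * 10 = 3.393 Hz. Sum: 0.1879 + 3.393 = 3.5809 Hz. 1 GHz = 1e+09 Hz, so 3.5809 Hz = 3.5809 / 1e+09 = 3.5809e-09 GHz ≈ 3.581e-09 GHz (4 s.f.). Final answer: 3.581e-09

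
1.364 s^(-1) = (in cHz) 1.364 s^(-1) = 1.364 Hz. 1 cHz = 0.01 Hz, so 1.364 Hz = 1.364 / 0.01 = 136.4 cHz. Final answer: 136.4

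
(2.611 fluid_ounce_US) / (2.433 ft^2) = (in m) 0.0003416. Check: 1 fluid_ounce_US = 2.957353e-05 m^3, so 2.611 fluid_ounce_US = 2.611 * 2.957353e-05 = 7.7216486e-05 m^3. 1 ft^2 = 0.09290304 m^2, so 2.433 ft^2 = 2.433 * 0.09290304 = 0.2260331 m^2. Combine: 7.7216486e-05 m^3 / 0.2260331 m^2 = 0.00034161584 m. Result: 0.00034161584 m ≈ 0.0003416 m (4 s.f.).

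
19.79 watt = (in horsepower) 0.02654. Check: 19.79 watt = 19.79 W. 1 horsepower = 745.69987 W, so 19.79 W = 19.79 / 745.69987 = 0.026538827 horsepower ≈ 0.02654 horsepower (4 s.f.).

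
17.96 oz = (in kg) 0.5092. Check: 1 oz = 0.028349523 kg, so 17.96 oz = 17.96 * 0.028349523 = 0.50915744 kg. Result: 0.50915744 kg ≈ 0.5092 kg (4 s.f.).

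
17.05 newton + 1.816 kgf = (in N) 34.86. Check: 17.05 newton = 17.05 N. 1 kgf = 9.80665 N, so 1.816 kgf = 1.816 * 9.80665 = 17.808876 N. Sum: 17.05 + 17.808876 = 34.858876 N. Result: 34.858876 N ≈ 34.86 N (4 s.f.).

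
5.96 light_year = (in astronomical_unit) 1 light_year = 9.4607305e+15 m, so 5.96 light_year = 5.96 * 9.4607305e+15 = 5.6385954e+16 m. 1 astronomical_unit = 1.4959787e+11 m, so 5.6385954e+16 m = 5.6385954e+16 / 1.4959787e+11 = 376916.82 astronomical_unit ≈ 3.769e+05 astronomical_unit (4 s.f.). Final answer: 3.769e+05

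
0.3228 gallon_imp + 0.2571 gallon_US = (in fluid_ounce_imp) 1 gallon_imp = 0.00454609 m^3, so 0.3228 gallon_imp = 0.3228 * 0.00454609 = 0.0014674779 m^3. 1 gallon_US = 0.0037854118 m^3, so 0.2571 gallon_US = 0.2571 * 0.0037854118 = 0.00097322937 m^3. Sum: 0.0014674779 + 0.00097322937 = 0.0024407072 m^3. 1 fluid_ounce_imp = 2.8413063e-05 m^3, so 0.0024407072 m^3 = 0.0024407072 / 2.8413063e-05 = 85.900885 fluid_ounce_imp ≈ 85.9 fluid_ounce_imp (4 s.f.). Final answer: 85.9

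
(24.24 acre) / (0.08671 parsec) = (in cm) 3.666e-09. Check: 1 acre = 4046.8564 m^2, so 24.24 acre = 24.24 * 4046.8564 = 98095.8 m^2. 1 parsec = 3.0856776e+16 m, so 0.08671 parsec = 0.08671 * 3.0856776e+16 = 2.675591e+15 m. Combine: 98095.8 m^2 / 2.675591e+15 m = 3.6663226e-11 m. 1 cm = 0.01 m, so 3.6663226e-11 m = 3.6663226e-11 / 0.01 = 3.6663226e-09 cm ≈ 3.666e-09 cm (4 s.f.).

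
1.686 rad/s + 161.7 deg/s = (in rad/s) 1.686 rad/s is already in rad/s. 1 deg/s = 0.017453293 rad/s, so 161.7 deg/s = 161.7 * 0.017453293 = 2.8221974 rad/s. Sum: 1.686 + 2.8221974 = 4.5081974 rad/s. Result: 4.5081974 rad/s ≈ 4.508 rad/s (4 s.f.). Final answer: 4.508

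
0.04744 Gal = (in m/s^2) 1 Gal = 0.01 m/s^2, so 0.04744 Gal = 0.04744 * 0.01 = 0.0004744 m/s^2. Result: 0.0004744 m/s^2. Final answer: 0.0004744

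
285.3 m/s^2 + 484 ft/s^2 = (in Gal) 285.3 m/s^2 is already in m/s^2. 1 ft/s^2 = 0.3048 m/s^2, so 484 ft/s^2 = 484 * 0.3048 = 147.5232 m/s^2. Sum: 285.3 + 147.5232 = 432.8232 m/s^2. 1 Gal = 0.01 m/s^2, so 432.8232 m/s^2 = 432.8232 / 0.01 = 43282.32 Gal ≈ 4.328e+04 Gal (4 s.f.). Final answer: 4.328e+04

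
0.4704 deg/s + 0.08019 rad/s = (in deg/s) 1 deg/s = 0.017453293 rad/s, so 0.4704 deg/s = 0.4704 * 0.017453293 = 0.0082100288 rad/s. 0.08019 rad/s is already in rad/s. Sum: 0.0082100288 + 0.08019 = 0.088400029 rad/s. 1 deg/s = 0.017453293 rad/s, so 0.088400029 rad/s = 0.088400029 / 0.017453293 = 5.0649486 deg/s ≈ 5.065 deg/s (4 s.f.). Final answer: 5.065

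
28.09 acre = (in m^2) 1 acre = 4046.8564 m^2, so 28.09 acre = 28.09 * 4046.8564 = 113676.2 m^2. Result: 113676.2 m^2 ≈ 1.137e+05 m^2 (4 s.f.). Final answer: 1.137e+05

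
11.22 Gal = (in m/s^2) 0.1122. Check: 1 Gal = 0.01 m/s^2, so 11.22 Gal = 11.22 * 0.01 = 0.1122 m/s^2. Result: 0.1122 m/s^2.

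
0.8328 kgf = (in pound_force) 1 kgf = 9.80665 N, so 0.8328 kgf = 0.8328 * 9.80665 = 8.1669781 N. 1 pound_force = 4.4482216 N, so 8.1669781 N = 8.1669781 / 4.4482216 = 1.8360097 pound_force ≈ 1.836 pound_force (4 s.f.). Final answer: 1.836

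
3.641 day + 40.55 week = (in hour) 1 day = 86400 s, so 3.641 day = 3.641 * 86400 = 314582.4 s. 1 week = 604800 s, so 40.55 week = 40.55 * 604800 = 24524640 s. Sum: 314582.4 + 24524640 = 24839222 s. 1 hour = 3600 s, so 24839222 s = 24839222 / 3600 = 6899.784 hour ≈ 6900 hour (4 s.f.). Final answer: 6900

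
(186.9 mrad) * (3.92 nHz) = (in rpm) 1 mrad = 0.001 rad, so 186.9 mrad = 186.9 * 0.001 = 0.1869 rad. 1 nHz = 1e-09 Hz, so 3.92 nHz = 3.92 * 1e-09 = 3.92e-09 Hz. Combine: 0.1869 rad * 3.92e-09 Hz = 7.32648e-10 rad/s. 1 rpm = 0.10471976 rad/s, so 7.32648e-10 rad/s = 7.32648e-10 / 0.10471976 = 6.996273e-09 rpm ≈ 6.996e-09 rpm (4 s.f.). Final answer: 6.996e-09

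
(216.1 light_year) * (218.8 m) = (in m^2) 4.473e+20. Check: 1 light_year = 9.4607305e+15 m, so 216.1 light_year = 216.1 * 9.4607305e+15 = 2.0444639e+18 m. 218.8 m is already in m. Combine: 2.0444639e+18 m * 218.8 m = 4.4732869e+20 m^2. Result: 4.4732869e+20 m^2 ≈ 4.473e+20 m^2 (4 s.f.).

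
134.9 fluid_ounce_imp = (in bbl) 0.02411. Check: 1 fluid_ounce_imp = 2.8413063e-05 m^3, so 134.9 fluid_ounce_imp = 134.9 * 2.8413063e-05 = 0.0038329221 m^3. 1 bbl = 0.15898729 m^3, so 0.0038329221 m^3 = 0.0038329221 / 0.15898729 = 0.024108355 bbl ≈ 0.02411 bbl (4 s.f.).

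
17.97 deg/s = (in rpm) 1 deg/s = 0.017453293 rad/s, so 17.97 deg/s = 17.97 * 0.017453293 = 0.31363567 rad/s. 1 rpm = 0.10471976 rad/s, so 0.31363567 rad/s = 0.31363567 / 0.10471976 = 2.995 rpm. Final answer: 2.995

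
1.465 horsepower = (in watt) 1 horsepower = 745.69987 W, so 1.465 horsepower = 1.465 * 745.69987 = 1092.4503 W. 1092.4503 W = 1092.4503 watt ≈ 1092 watt (4 s.f.). Final answer: 1092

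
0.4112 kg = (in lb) 1 lb = 0.45359237 kg, so 0.4112 kg = 0.4112 / 0.45359237 = 0.90654082 lb ≈ 0.9065 lb (4 s.f.). Final answer: 0.9065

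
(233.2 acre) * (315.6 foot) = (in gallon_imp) 1 acre = 4046.8564 m^2, so 233.2 acre = 233.2 * 4046.8564 = 943726.92 m^2. 1 foot = 0.3048 m, so 315.6 foot = 315.6 * 0.3048 = 96.19488 m. Combine: 943726.92 m^2 * 96.19488 m = 90781698 m^3. 1 gallon_imp = 0.00454609 m^3, so 90781698 m^3 = 90781698 / 0.00454609 = 1.9969182e+10 gallon_imp ≈ 1.997e+10 gallon_imp (4 s.f.). Final answer: 1.997e+10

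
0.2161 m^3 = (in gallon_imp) 47.54. Check: 1 gallon_imp = 0.00454609 m^3, so 0.2161 m^3 = 0.2161 / 0.00454609 = 47.535355 gallon_imp ≈ 47.54 gallon_imp (4 s.f.).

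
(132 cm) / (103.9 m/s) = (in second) 0.0127. Check: 1 cm = 0.01 m, so 132 cm = 132 * 0.01 = 1.32 m. 103.9 m/s is already in m/s. Combine: 1.32 m / 103.9 m/s = 0.012704524 s. 0.012704524 s = 0.012704524 second ≈ 0.0127 second (4 s.f.).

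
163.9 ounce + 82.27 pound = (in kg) 41.96. Check: 1 ounce = 0.028349523 kg, so 163.9 ounce = 163.9 * 0.028349523 = 4.6464868 kg. 1 pound = 0.45359237 kg, so 82.27 pound = 82.27 * 0.45359237 = 37.317044 kg. Sum: 4.6464868 + 37.317044 = 41.963531 kg. Result: 41.963531 kg ≈ 41.96 kg (4 s.f.).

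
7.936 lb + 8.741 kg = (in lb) 1 lb = 0.45359237 kg, so 7.936 lb = 7.936 * 0.45359237 = 3.599709 kg. 8.741 kg is already in kg. Sum: 3.599709 + 8.741 = 12.340709 kg. 1 lb = 0.45359237 kg, so 12.340709 kg = 12.340709 / 0.45359237 = 27.206606 lb ≈ 27.21 lb (4 s.f.). Final answer: 27.21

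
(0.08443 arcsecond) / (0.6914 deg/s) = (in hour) 1 arcsecond = 4.8481368e-06 rad, so 0.08443 arcsecond = 0.08443 * 4.8481368e-06 = 4.0932819e-07 rad. 1 deg/s = 0.017453293 rad/s, so 0.6914 deg/s = 0.6914 * 0.017453293 = 0.012067206 rad/s. Combine: 4.0932819e-07 rad / 0.012067206 rad/s = 3.3920708e-05 s. 1 hour = 3600 s, so 3.3920708e-05 s = 3.3920708e-05 / 3600 = 9.422419e-09 hour ≈ 9.422e-09 hour (4 s.f.). Final answer: 9.422e-09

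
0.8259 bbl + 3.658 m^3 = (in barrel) 23.83. Check: 1 bbl = 0.15898729 m^3, so 0.8259 bbl = 0.8259 * 0.15898729 = 0.13130761 m^3. 3.658 m^3 is already in m^3. Sum: 0.13130761 + 3.658 = 3.7893076 m^3. 1 barrel = 0.15898729 m^3, so 3.7893076 m^3 = 3.7893076 / 0.15898729 = 23.834028 barrel ≈ 23.83 barrel (4 s.f.).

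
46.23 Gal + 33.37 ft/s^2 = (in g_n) 1 Gal = 0.01 m/s^2, so 46.23 Gal = 46.23 * 0.01 = 0.4623 m/s^2. 1 ft/s^2 = 0.3048 m/s^2, so 33.37 ft/s^2 = 33.37 * 0.3048 = 10.171176 m/s^2. Sum: 0.4623 + 10.171176 = 10.633476 m/s^2. 1 g_n = 9.80665 m/s^2, so 10.633476 m/s^2 = 10.633476 / 9.80665 = 1.0843128 g_n ≈ 1.084 g_n (4 s.f.). Final answer: 1.084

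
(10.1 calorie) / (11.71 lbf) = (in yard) 1 calorie = 4.184 J, so 10.1 calorie = 10.1 * 4.184 = 42.2584 J. 1 lbf = 4.4482216 N, so 11.71 lbf = 11.71 * 4.4482216 = 52.088675 N. Combine: 42.2584 J / 52.088675 N = 0.81127807 m. 1 yard = 0.9144 m, so 0.81127807 m = 0.81127807 / 0.9144 = 0.88722449 yard ≈ 0.8872 yard (4 s.f.). Final answer: 0.8872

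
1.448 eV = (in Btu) 2.199e-22. Check: 1 eV = 1.6021766e-19 J, so 1.448 eV = 1.448 * 1.6021766e-19 = 2.3199518e-19 J. 1 Btu = 1055.0559 J, so 2.3199518e-19 J = 2.3199518e-19 / 1055.0559 = 2.19889e-22 Btu ≈ 2.199e-22 Btu (4 s.f.).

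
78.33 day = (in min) 1.128e+05. Check: 1 day = 86400 s, so 78.33 day = 78.33 * 86400 = 6767712 s. 1 min = 60 s, so 6767712 s = 6767712 / 60 = 112795.2 min ≈ 1.128e+05 min (4 s.f.).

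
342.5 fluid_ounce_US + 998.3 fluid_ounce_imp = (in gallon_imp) 8.467. Check: 1 fluid_ounce_US = 2.957353e-05 m^3, so 342.5 fluid_ounce_US = 342.5 * 2.957353e-05 = 0.010128934 m^3. 1 fluid_ounce_imp = 2.8413063e-05 m^3, so 998.3 fluid_ounce_imp = 998.3 * 2.8413063e-05 = 0.02836476 m^3. Sum: 0.010128934 + 0.02836476 = 0.038493694 m^3. 1 gallon_imp = 0.00454609 m^3, so 0.038493694 m^3 = 0.038493694 / 0.00454609 = 8.467429 gallon_imp ≈ 8.467 gallon_imp (4 s.f.).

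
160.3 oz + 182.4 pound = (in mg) 1 oz = 0.028349523 kg, so 160.3 oz = 160.3 * 0.028349523 = 4.5444286 kg. 1 pound = 0.45359237 kg, so 182.4 pound = 182.4 * 0.45359237 = 82.735248 kg. Sum: 4.5444286 + 82.735248 = 87.279677 kg. 1 mg = 1e-06 kg, so 87.279677 kg = 87.279677 / 1e-06 = 87279677 mg ≈ 8.728e+07 mg (4 s.f.). Final answer: 8.728e+07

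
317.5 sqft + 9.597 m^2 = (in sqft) 420.8. Check: 1 sqft = 0.09290304 m^2, so 317.5 sqft = 317.5 * 0.09290304 = 29.496715 m^2. 9.597 m^2 is already in m^2. Sum: 29.496715 + 9.597 = 39.093715 m^2. 1 sqft = 0.09290304 m^2, so 39.093715 m^2 = 39.093715 / 0.09290304 = 420.80125 sqft ≈ 420.8 sqft (4 s.f.).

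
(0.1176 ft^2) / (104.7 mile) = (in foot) 2.127e-07. Check: 1 ft^2 = 0.09290304 m^2, so 0.1176 ft^2 = 0.1176 * 0.09290304 = 0.010925398 m^2. 1 mile = 1609.344 m, so 104.7 mile = 104.7 * 1609.344 = 168498.32 m. Combine: 0.010925398 m^2 / 168498.32 m = 6.4839802e-08 m. 1 foot = 0.3048 m, so 6.4839802e-08 m = 6.4839802e-08 / 0.3048 = 2.1272901e-07 foot ≈ 2.127e-07 foot (4 s.f.).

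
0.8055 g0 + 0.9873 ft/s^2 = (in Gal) 820. Check: 1 g0 = 9.80665 m/s^2, so 0.8055 g0 = 0.8055 * 9.80665 = 7.8992566 m/s^2. 1 ft/s^2 = 0.3048 m/s^2, so 0.9873 ft/s^2 = 0.9873 * 0.3048 = 0.30092904 m/s^2. Sum: 7.8992566 + 0.30092904 = 8.2001856 m/s^2. 1 Gal = 0.01 m/s^2, so 8.2001856 m/s^2 = 8.2001856 / 0.01 = 820.01856 Gal ≈ 820 Gal (4 s.f.).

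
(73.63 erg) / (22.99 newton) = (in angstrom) 3203. Check: 1 erg = 1e-07 J, so 73.63 erg = 73.63 * 1e-07 = 7.363e-06 J. 22.99 newton = 22.99 N. Combine: 7.363e-06 J / 22.99 N = 3.2026968e-07 m. 1 angstrom = 1e-10 m, so 3.2026968e-07 m = 3.2026968e-07 / 1e-10 = 3202.6968 angstrom ≈ 3203 angstrom (4 s.f.).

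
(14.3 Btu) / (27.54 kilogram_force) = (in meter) 1 Btu = 1055.0559 J, so 14.3 Btu = 14.3 * 1055.0559 = 15087.299 J. 1 kilogram_force = 9.80665 N, so 27.54 kilogram_force = 27.54 * 9.80665 = 270.07514 N. Combine: 15087.299 J / 270.07514 N = 55.863337 m. 55.863337 m = 55.863337 meter ≈ 55.86 meter (4 s.f.). Final answer: 55.86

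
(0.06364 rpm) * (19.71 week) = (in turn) 1.264e+04. Check: 1 rpm = 0.10471976 rad/s, so 0.06364 rpm = 0.06364 * 0.10471976 = 0.0066643652 rad/s. 1 week = 604800 s, so 19.71 week = 19.71 * 604800 = 11920608 s. Combine: 0.0066643652 rad/s * 11920608 s = 79443.285 rad. 1 turn = 6.2831853 rad, so 79443.285 rad = 79443.285 / 6.2831853 = 12643.792 turn ≈ 1.264e+04 turn (4 s.f.).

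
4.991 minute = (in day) 0.003466. Check: 1 minute = 60 s, so 4.991 minute = 4.991 * 60 = 299.46 s. 1 day = 86400 s, so 299.46 s = 299.46 / 86400 = 0.0034659722 day ≈ 0.003466 day (4 s.f.).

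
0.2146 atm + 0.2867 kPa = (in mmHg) 165.2. Check: 1 atm = 101325 Pa, so 0.2146 atm = 0.2146 * 101325 = 21744.345 Pa. 1 kPa = 1000 Pa, so 0.2867 kPa = 0.2867 * 1000 = 286.7 Pa. Sum: 21744.345 + 286.7 = 22031.045 Pa. 1 mmHg = 133.32237 Pa, so 22031.045 Pa = 22031.045 / 133.32237 = 165.24643 mmHg ≈ 165.2 mmHg (4 s.f.).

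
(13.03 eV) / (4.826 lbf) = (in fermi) 9.725e-05. Check: 1 eV = 1.6021766e-19 J, so 13.03 eV = 13.03 * 1.6021766e-19 = 2.0876362e-18 J. 1 lbf = 4.4482216 N, so 4.826 lbf = 4.826 * 4.4482216 = 21.467118 N. Combine: 2.0876362e-18 J / 21.467118 N = 9.7248089e-20 m. 1 fermi = 1e-15 m, so 9.7248089e-20 m = 9.7248089e-20 / 1e-15 = 9.7248089e-05 fermi ≈ 9.725e-05 fermi (4 s.f.).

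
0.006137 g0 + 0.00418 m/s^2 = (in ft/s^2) 1 g0 = 9.80665 m/s^2, so 0.006137 g0 = 0.006137 * 9.80665 = 0.060183411 m/s^2. 0.00418 m/s^2 is already in m/s^2. Sum: 0.060183411 + 0.00418 = 0.064363411 m/s^2. 1 ft/s^2 = 0.3048 m/s^2, so 0.064363411 m/s^2 = 0.064363411 / 0.3048 = 0.21116605 ft/s^2 ≈ 0.2112 ft/s^2 (4 s.f.). Final answer: 0.2112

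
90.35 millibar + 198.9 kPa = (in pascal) 1 millibar = 100 Pa, so 90.35 millibar = 90.35 * 100 = 9035 Pa. 1 kPa = 1000 Pa, so 198.9 kPa = 198.9 * 1000 = 198900 Pa. Sum: 9035 + 198900 = 207935 Pa. 207935 Pa = 207935 pascal ≈ 2.079e+05 pascal (4 s.f.). Final answer: 2.079e+05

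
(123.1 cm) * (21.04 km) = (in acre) 1 cm = 0.01 m, so 123.1 cm = 123.1 * 0.01 = 1.231 m. 1 km = 1000 m, so 21.04 km = 21.04 * 1000 = 21040 m. Combine: 1.231 m * 21040 m = 25900.24 m^2. 1 acre = 4046.8564 m^2, so 25900.24 m^2 = 25900.24 / 4046.8564 = 6.4000887 acre ≈ 6.4 acre (4 s.f.). Final answer: 6.4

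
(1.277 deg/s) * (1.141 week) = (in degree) 1 deg/s = 0.017453293 rad/s, so 1.277 deg/s = 1.277 * 0.017453293 = 0.022287855 rad/s. 1 week = 604800 s, so 1.141 week = 1.141 * 604800 = 690076.8 s. Combine: 0.022287855 rad/s * 690076.8 s = 15380.331 rad. 1 degree = 0.017453293 rad, so 15380.331 rad = 15380.331 / 0.017453293 = 881228.07 degree ≈ 8.812e+05 degree (4 s.f.). Final answer: 8.812e+05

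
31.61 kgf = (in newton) 1 kgf = 9.80665 N, so 31.61 kgf = 31.61 * 9.80665 = 309.98821 N. 309.98821 N = 309.98821 newton ≈ 310 newton (4 s.f.). Final answer: 310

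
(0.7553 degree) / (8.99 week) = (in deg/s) 1.389e-07. Check: 1 degree = 0.017453293 rad, so 0.7553 degree = 0.7553 * 0.017453293 = 0.013182472 rad. 1 week = 604800 s, so 8.99 week = 8.99 * 604800 = 5437152 s. Combine: 0.013182472 rad / 5437152 s = 2.4245178e-09 rad/s. 1 deg/s = 0.017453293 rad/s, so 2.4245178e-09 rad/s = 2.4245178e-09 / 0.017453293 = 1.3891464e-07 deg/s ≈ 1.389e-07 deg/s (4 s.f.).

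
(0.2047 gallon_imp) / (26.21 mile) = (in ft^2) 2.375e-07. Check: 1 gallon_imp = 0.00454609 m^3, so 0.2047 gallon_imp = 0.2047 * 0.00454609 = 0.00093058462 m^3. 1 mile = 1609.344 m, so 26.21 mile = 26.21 * 1609.344 = 42180.906 m. Combine: 0.00093058462 m^3 / 42180.906 m = 2.206175e-08 m^2. 1 ft^2 = 0.09290304 m^2, so 2.206175e-08 m^2 = 2.206175e-08 / 0.09290304 = 2.374707e-07 ft^2 ≈ 2.375e-07 ft^2 (4 s.f.).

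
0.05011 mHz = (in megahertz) 5.011e-11. Check: 1 mHz = 0.001 Hz, so 0.05011 mHz = 0.05011 * 0.001 = 5.011e-05 Hz. 1 megahertz = 1000000 Hz, so 5.011e-05 Hz = 5.011e-05 / 1000000 = 5.011e-11 megahertz.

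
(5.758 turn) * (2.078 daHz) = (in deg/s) 1 turn = 6.2831853 rad, so 5.758 turn = 5.758 * 6.2831853 = 36.178581 rad. 1 daHz = 10 Hz, so 2.078 daHz = 2.078 * 10 = 20.78 Hz. Combine: 36.178581 rad * 20.78 Hz = 751.79091 rad/s. 1 deg/s = 0.017453293 rad/s, so 751.79091 rad/s = 751.79091 / 0.017453293 = 43074.446 deg/s ≈ 4.307e+04 deg/s (4 s.f.). Final answer: 4.307e+04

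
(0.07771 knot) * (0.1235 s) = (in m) 0.004937. Check: 1 knot = 0.51444444 m/s, so 0.07771 knot = 0.07771 * 0.51444444 = 0.039977478 m/s. 0.1235 s is already in s. Combine: 0.039977478 m/s * 0.1235 s = 0.0049372185 m. Result: 0.0049372185 m ≈ 0.004937 m (4 s.f.).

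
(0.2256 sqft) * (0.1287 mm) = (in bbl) 1.697e-05. Check: 1 sqft = 0.09290304 m^2, so 0.2256 sqft = 0.2256 * 0.09290304 = 0.020958926 m^2. 1 mm = 0.001 m, so 0.1287 mm = 0.1287 * 0.001 = 0.0001287 m. Combine: 0.020958926 m^2 * 0.0001287 m = 2.6974138e-06 m^3. 1 bbl = 0.15898729 m^3, so 2.6974138e-06 m^3 = 2.6974138e-06 / 0.15898729 = 1.6966222e-05 bbl ≈ 1.697e-05 bbl (4 s.f.).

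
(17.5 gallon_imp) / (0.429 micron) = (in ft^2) 1.996e+06. Check: 1 gallon_imp = 0.00454609 m^3, so 17.5 gallon_imp = 17.5 * 0.00454609 = 0.079556575 m^3. 1 micron = 1e-06 m, so 0.429 micron = 0.429 * 1e-06 = 4.29e-07 m. Combine: 0.079556575 m^3 / 4.29e-07 m = 185446.56 m^2. 1 ft^2 = 0.09290304 m^2, so 185446.56 m^2 = 185446.56 / 0.09290304 = 1996130.2 ft^2 ≈ 1.996e+06 ft^2 (4 s.f.).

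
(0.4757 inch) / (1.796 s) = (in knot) 1 inch = 0.0254 m, so 0.4757 inch = 0.4757 * 0.0254 = 0.01208278 m. 1.796 s is already in s. Combine: 0.01208278 m / 1.796 s = 0.0067276058 m/s. 1 knot = 0.51444444 m/s, so 0.0067276058 m/s = 0.0067276058 / 0.51444444 = 0.013077419 knot ≈ 0.01308 knot (4 s.f.). Final answer: 0.01308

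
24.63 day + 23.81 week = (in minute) 2.755e+05. Check: 1 day = 86400 s, so 24.63 day = 24.63 * 86400 = 2128032 s. 1 week = 604800 s, so 23.81 week = 23.81 * 604800 = 14400288 s. Sum: 2128032 + 14400288 = 16528320 s. 1 minute = 60 s, so 16528320 s = 16528320 / 60 = 275472 minute ≈ 2.755e+05 minute (4 s.f.).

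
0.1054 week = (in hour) 1 week = 604800 s, so 0.1054 week = 0.1054 * 604800 = 63745.92 s. 1 hour = 3600 s, so 63745.92 s = 63745.92 / 3600 = 17.7072 hour ≈ 17.71 hour (4 s.f.). Final answer: 17.71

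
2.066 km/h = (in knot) 1.116. Check: 1 km/h = 0.27777778 m/s, so 2.066 km/h = 2.066 * 0.27777778 = 0.57388889 m/s. 1 knot = 0.51444444 m/s, so 0.57388889 m/s = 0.57388889 / 0.51444444 = 1.1155508 knot ≈ 1.116 knot (4 s.f.).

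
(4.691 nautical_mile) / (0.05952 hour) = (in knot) 1 nautical_mile = 1852 m, so 4.691 nautical_mile = 4.691 * 1852 = 8687.732 m. 1 hour = 3600 s, so 0.05952 hour = 0.05952 * 3600 = 214.272 s. Combine: 8687.732 m / 214.272 s = 40.545344 m/s. 1 knot = 0.51444444 m/s, so 40.545344 m/s = 40.545344 / 0.51444444 = 78.813844 knot ≈ 78.81 knot (4 s.f.). Final answer: 78.81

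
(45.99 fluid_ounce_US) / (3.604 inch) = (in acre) 3.671e-06. Check: 1 fluid_ounce_US = 2.957353e-05 m^3, so 45.99 fluid_ounce_US = 45.99 * 2.957353e-05 = 0.0013600866 m^3. 1 inch = 0.0254 m, so 3.604 inch = 3.604 * 0.0254 = 0.0915416 m. Combine: 0.0013600866 m^3 / 0.0915416 m = 0.01485758 m^2. 1 acre = 4046.8564 m^2, so 0.01485758 m^2 = 0.01485758 / 4046.8564 = 3.6713879e-06 acre ≈ 3.671e-06 acre (4 s.f.).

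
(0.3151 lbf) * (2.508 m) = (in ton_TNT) 8.402e-10. Check: 1 lbf = 4.4482216 N, so 0.3151 lbf = 0.3151 * 4.4482216 = 1.4016346 N. 2.508 m is already in m. Combine: 1.4016346 N * 2.508 m = 3.5152997 J. 1 ton_TNT = 4.184e+09 J, so 3.5152997 J = 3.5152997 / 4.184e+09 = 8.4017678e-10 ton_TNT ≈ 8.402e-10 ton_TNT (4 s.f.).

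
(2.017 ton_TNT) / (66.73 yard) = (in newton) 1.383e+08. Check: 1 ton_TNT = 4.184e+09 J, so 2.017 ton_TNT = 2.017 * 4.184e+09 = 8.439128e+09 J. 1 yard = 0.9144 m, so 66.73 yard = 66.73 * 0.9144 = 61.017912 m. Combine: 8.439128e+09 J / 61.017912 m = 1.3830575e+08 N. 1.3830575e+08 N = 1.3830575e+08 newton ≈ 1.383e+08 newton (4 s.f.).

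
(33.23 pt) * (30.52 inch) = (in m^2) 1 pt = 0.00035277778 m, so 33.23 pt = 33.23 * 0.00035277778 = 0.011722806 m. 1 inch = 0.0254 m, so 30.52 inch = 30.52 * 0.0254 = 0.775208 m. Combine: 0.011722806 m * 0.775208 m = 0.0090876126 m^2. Result: 0.0090876126 m^2 ≈ 0.009088 m^2 (4 s.f.). Final answer: 0.009088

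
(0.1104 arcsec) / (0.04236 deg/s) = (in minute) 1 arcsec = 4.8481368e-06 rad, so 0.1104 arcsec = 0.1104 * 4.8481368e-06 = 5.352343e-07 rad. 1 deg/s = 0.017453293 rad/s, so 0.04236 deg/s = 0.04236 * 0.017453293 = 0.00073932147 rad/s. Combine: 5.352343e-07 rad / 0.00073932147 rad/s = 0.00072395342 s. 1 minute = 60 s, so 0.00072395342 s = 0.00072395342 / 60 = 1.206589e-05 minute ≈ 1.207e-05 minute (4 s.f.). Final answer: 1.207e-05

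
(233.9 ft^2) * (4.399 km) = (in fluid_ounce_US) 1 ft^2 = 0.09290304 m^2, so 233.9 ft^2 = 233.9 * 0.09290304 = 21.730021 m^2. 1 km = 1000 m, so 4.399 km = 4.399 * 1000 = 4399 m. Combine: 21.730021 m^2 * 4399 m = 95590.363 m^3. 1 fluid_ounce_US = 2.957353e-05 m^3, so 95590.363 m^3 = 95590.363 / 2.957353e-05 = 3.2322947e+09 fluid_ounce_US ≈ 3.232e+09 fluid_ounce_US (4 s.f.). Final answer: 3.232e+09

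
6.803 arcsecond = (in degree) 0.00189. Check: 1 arcsecond = 4.8481368e-06 rad, so 6.803 arcsecond = 6.803 * 4.8481368e-06 = 3.2981875e-05 rad. 1 degree = 0.017453293 rad, so 3.2981875e-05 rad = 3.2981875e-05 / 0.017453293 = 0.0018897222 degree ≈ 0.00189 degree (4 s.f.).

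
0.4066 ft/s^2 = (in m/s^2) 1 ft/s^2 = 0.3048 m/s^2, so 0.4066 ft/s^2 = 0.4066 * 0.3048 = 0.12393168 m/s^2. Result: 0.12393168 m/s^2 ≈ 0.1239 m/s^2 (4 s.f.). Final answer: 0.1239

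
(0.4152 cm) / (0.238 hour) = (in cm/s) 0.0004846. Check: 1 cm = 0.01 m, so 0.4152 cm = 0.4152 * 0.01 = 0.004152 m. 1 hour = 3600 s, so 0.238 hour = 0.238 * 3600 = 856.8 s. Combine: 0.004152 m / 856.8 s = 4.8459384e-06 m/s. 1 cm/s = 0.01 m/s, so 4.8459384e-06 m/s = 4.8459384e-06 / 0.01 = 0.00048459384 cm/s ≈ 0.0004846 cm/s (4 s.f.).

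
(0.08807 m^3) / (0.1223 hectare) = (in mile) 0.08807 m^3 is already in m^3. 1 hectare = 10000 m^2, so 0.1223 hectare = 0.1223 * 10000 = 1223 m^2. Combine: 0.08807 m^3 / 1223 m^2 = 7.2011447e-05 m. 1 mile = 1609.344 m, so 7.2011447e-05 m = 7.2011447e-05 / 1609.344 = 4.4745839e-08 mile ≈ 4.475e-08 mile (4 s.f.). Final answer: 4.475e-08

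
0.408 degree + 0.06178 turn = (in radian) 0.3953. Check: 1 degree = 0.017453293 rad, so 0.408 degree = 0.408 * 0.017453293 = 0.0071209433 rad. 1 turn = 6.2831853 rad, so 0.06178 turn = 0.06178 * 6.2831853 = 0.38817519 rad. Sum: 0.0071209433 + 0.38817519 = 0.39529613 rad. 0.39529613 rad = 0.39529613 radian ≈ 0.3953 radian (4 s.f.).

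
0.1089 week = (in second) 1 week = 604800 s, so 0.1089 week = 0.1089 * 604800 = 65862.72 s. 65862.72 s = 65862.72 second ≈ 6.586e+04 second (4 s.f.). Final answer: 6.586e+04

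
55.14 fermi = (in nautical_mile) 1 fermi = 1e-15 m, so 55.14 fermi = 55.14 * 1e-15 = 5.514e-14 m. 1 nautical_mile = 1852 m, so 5.514e-14 m = 5.514e-14 / 1852 = 2.9773218e-17 nautical_mile ≈ 2.977e-17 nautical_mile (4 s.f.). Final answer: 2.977e-17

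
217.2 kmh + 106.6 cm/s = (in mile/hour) 1 kmh = 0.27777778 m/s, so 217.2 kmh = 217.2 * 0.27777778 = 60.333333 m/s. 1 cm/s = 0.01 m/s, so 106.6 cm/s = 106.6 * 0.01 = 1.066 m/s. Sum: 60.333333 + 1.066 = 61.399333 m/s. 1 mile/hour = 0.44704 m/s, so 61.399333 m/s = 61.399333 / 0.44704 = 137.3464 mile/hour ≈ 137.3 mile/hour (4 s.f.). Final answer: 137.3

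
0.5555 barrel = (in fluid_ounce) 2986. Check: 1 barrel = 0.15898729 m^3, so 0.5555 barrel = 0.5555 * 0.15898729 = 0.088317442 m^3. 1 fluid_ounce = 2.957353e-05 m^3, so 0.088317442 m^3 = 0.088317442 / 2.957353e-05 = 2986.368 fluid_ounce ≈ 2986 fluid_ounce (4 s.f.).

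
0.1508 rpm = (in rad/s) 0.01579. Check: 1 rpm = 0.10471976 rad/s, so 0.1508 rpm = 0.1508 * 0.10471976 = 0.015791739 rad/s. Result: 0.015791739 rad/s ≈ 0.01579 rad/s (4 s.f.).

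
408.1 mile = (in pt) 1 mile = 1609.344 m, so 408.1 mile = 408.1 * 1609.344 = 656773.29 m. 1 pt = 0.00035277778 m, so 656773.29 m = 656773.29 / 0.00035277778 = 1.8617196e+09 pt ≈ 1.862e+09 pt (4 s.f.). Final answer: 1.862e+09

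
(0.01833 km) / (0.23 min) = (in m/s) 1.328. Check: 1 km = 1000 m, so 0.01833 km = 0.01833 * 1000 = 18.33 m. 1 min = 60 s, so 0.23 min = 0.23 * 60 = 13.8 s. Combine: 18.33 m / 13.8 s = 1.3282609 m/s. Result: 1.3282609 m/s ≈ 1.328 m/s (4 s.f.).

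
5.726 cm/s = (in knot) 0.1113. Check: 1 cm/s = 0.01 m/s, so 5.726 cm/s = 5.726 * 0.01 = 0.05726 m/s. 1 knot = 0.51444444 m/s, so 0.05726 m/s = 0.05726 / 0.51444444 = 0.11130454 knot ≈ 0.1113 knot (4 s.f.).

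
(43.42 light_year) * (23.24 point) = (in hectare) 1 light_year = 9.4607305e+15 m, so 43.42 light_year = 43.42 * 9.4607305e+15 = 4.1078492e+17 m. 1 point = 0.00035277778 m, so 23.24 point = 23.24 * 0.00035277778 = 0.0081985556 m. Combine: 4.1078492e+17 m * 0.0081985556 m = 3.367843e+15 m^2. 1 hectare = 10000 m^2, so 3.367843e+15 m^2 = 3.367843e+15 / 10000 = 3.367843e+11 hectare ≈ 3.368e+11 hectare (4 s.f.). Final answer: 3.368e+11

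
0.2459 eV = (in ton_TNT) 1 eV = 1.6021766e-19 J, so 0.2459 eV = 0.2459 * 1.6021766e-19 = 3.9397523e-20 J. 1 ton_TNT = 4.184e+09 J, so 3.9397523e-20 J = 3.9397523e-20 / 4.184e+09 = 9.4162341e-30 ton_TNT ≈ 9.416e-30 ton_TNT (4 s.f.). Final answer: 9.416e-30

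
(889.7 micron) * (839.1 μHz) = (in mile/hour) 1.67e-06. Check: 1 micron = 1e-06 m, so 889.7 micron = 889.7 * 1e-06 = 0.0008897 m. 1 μHz = 1e-06 Hz, so 839.1 μHz = 839.1 * 1e-06 = 0.0008391 Hz. Combine: 0.0008897 m * 0.0008391 Hz = 7.4654727e-07 m/s. 1 mile/hour = 0.44704 m/s, so 7.4654727e-07 m/s = 7.4654727e-07 / 0.44704 = 1.6699787e-06 mile/hour ≈ 1.67e-06 mile/hour (4 s.f.).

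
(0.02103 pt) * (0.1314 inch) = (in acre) 6.119e-12. Check: 1 pt = 0.00035277778 m, so 0.02103 pt = 0.02103 * 0.00035277778 = 7.4189167e-06 m. 1 inch = 0.0254 m, so 0.1314 inch = 0.1314 * 0.0254 = 0.00333756 m. Combine: 7.4189167e-06 m * 0.00333756 m = 2.476108e-08 m^2. 1 acre = 4046.8564 m^2, so 2.476108e-08 m^2 = 2.476108e-08 / 4046.8564 = 6.118596e-12 acre ≈ 6.119e-12 acre (4 s.f.).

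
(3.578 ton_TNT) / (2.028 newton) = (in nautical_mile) 1 ton_TNT = 4.184e+09 J, so 3.578 ton_TNT = 3.578 * 4.184e+09 = 1.4970352e+10 J. 2.028 newton = 2.028 N. Combine: 1.4970352e+10 J / 2.028 N = 7.3818304e+09 m. 1 nautical_mile = 1852 m, so 7.3818304e+09 m = 7.3818304e+09 / 1852 = 3985869.5 nautical_mile ≈ 3.986e+06 nautical_mile (4 s.f.). Final answer: 3.986e+06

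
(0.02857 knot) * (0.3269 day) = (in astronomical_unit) 2.775e-09. Check: 1 knot = 0.51444444 m/s, so 0.02857 knot = 0.02857 * 0.51444444 = 0.014697678 m/s. 1 day = 86400 s, so 0.3269 day = 0.3269 * 86400 = 28244.16 s. Combine: 0.014697678 m/s * 28244.16 s = 415.12356 m. 1 astronomical_unit = 1.4959787e+11 m, so 415.12356 m = 415.12356 / 1.4959787e+11 = 2.7749296e-09 astronomical_unit ≈ 2.775e-09 astronomical_unit (4 s.f.).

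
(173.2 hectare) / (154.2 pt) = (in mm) 1 hectare = 10000 m^2, so 173.2 hectare = 173.2 * 10000 = 1732000 m^2. 1 pt = 0.00035277778 m, so 154.2 pt = 154.2 * 0.00035277778 = 0.054398333 m. Combine: 1732000 m^2 / 0.054398333 m = 31839211 m. 1 mm = 0.001 m, so 31839211 m = 31839211 / 0.001 = 3.1839211e+10 mm ≈ 3.184e+10 mm (4 s.f.). Final answer: 3.184e+10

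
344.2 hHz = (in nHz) 3.442e+13. Check: 1 hHz = 100 Hz, so 344.2 hHz = 344.2 * 100 = 34420 Hz. 1 nHz = 1e-09 Hz, so 34420 Hz = 34420 / 1e-09 = 3.442e+13 nHz.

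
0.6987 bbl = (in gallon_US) 29.35. Check: 1 bbl = 0.15898729 m^3, so 0.6987 bbl = 0.6987 * 0.15898729 = 0.11108442 m^3. 1 gallon_US = 0.0037854118 m^3, so 0.11108442 m^3 = 0.11108442 / 0.0037854118 = 29.3454 gallon_US ≈ 29.35 gallon_US (4 s.f.).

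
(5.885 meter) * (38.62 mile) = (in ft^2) 3.937e+06. Check: 5.885 meter = 5.885 m. 1 mile = 1609.344 m, so 38.62 mile = 38.62 * 1609.344 = 62152.865 m. Combine: 5.885 m * 62152.865 m = 365769.61 m^2. 1 ft^2 = 0.09290304 m^2, so 365769.61 m^2 = 365769.61 / 0.09290304 = 3937111.3 ft^2 ≈ 3.937e+06 ft^2 (4 s.f.).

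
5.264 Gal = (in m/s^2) 0.05264. Check: 1 Gal = 0.01 m/s^2, so 5.264 Gal = 5.264 * 0.01 = 0.05264 m/s^2. Result: 0.05264 m/s^2.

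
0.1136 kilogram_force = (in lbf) 0.2504. Check: 1 kilogram_force = 9.80665 N, so 0.1136 kilogram_force = 0.1136 * 9.80665 = 1.1140354 N. 1 lbf = 4.4482216 N, so 1.1140354 N = 1.1140354 / 4.4482216 = 0.25044513 lbf ≈ 0.2504 lbf (4 s.f.).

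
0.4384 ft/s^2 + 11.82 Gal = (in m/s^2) 0.2518. Check: 1 ft/s^2 = 0.3048 m/s^2, so 0.4384 ft/s^2 = 0.4384 * 0.3048 = 0.13362432 m/s^2. 1 Gal = 0.01 m/s^2, so 11.82 Gal = 11.82 * 0.01 = 0.1182 m/s^2. Sum: 0.13362432 + 0.1182 = 0.25182432 m/s^2. Result: 0.25182432 m/s^2 ≈ 0.2518 m/s^2 (4 s.f.).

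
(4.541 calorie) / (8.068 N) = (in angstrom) 1 calorie = 4.184 J, so 4.541 calorie = 4.541 * 4.184 = 18.999544 J. 8.068 N is already in N. Combine: 18.999544 J / 8.068 N = 2.3549261 m. 1 angstrom = 1e-10 m, so 2.3549261 m = 2.3549261 / 1e-10 = 2.3549261e+10 angstrom ≈ 2.355e+10 angstrom (4 s.f.). Final answer: 2.355e+10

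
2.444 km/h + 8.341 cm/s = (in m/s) 1 km/h = 0.27777778 m/s, so 2.444 km/h = 2.444 * 0.27777778 = 0.67888889 m/s. 1 cm/s = 0.01 m/s, so 8.341 cm/s = 8.341 * 0.01 = 0.08341 m/s. Sum: 0.67888889 + 0.08341 = 0.76229889 m/s. Result: 0.76229889 m/s ≈ 0.7623 m/s (4 s.f.). Final answer: 0.7623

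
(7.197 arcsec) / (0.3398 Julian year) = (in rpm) 1 arcsec = 4.8481368e-06 rad, so 7.197 arcsec = 7.197 * 4.8481368e-06 = 3.4892041e-05 rad. 1 Julian year = 31557600 s, so 0.3398 Julian year = 0.3398 * 31557600 = 10723272 s. Combine: 3.4892041e-05 rad / 10723272 s = 3.2538612e-12 rad/s. 1 rpm = 0.10471976 rad/s, so 3.2538612e-12 rad/s = 3.2538612e-12 / 0.10471976 = 3.1072086e-11 rpm ≈ 3.107e-11 rpm (4 s.f.). Final answer: 3.107e-11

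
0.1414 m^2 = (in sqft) 1 sqft = 0.09290304 m^2, so 0.1414 m^2 = 0.1414 / 0.09290304 = 1.5220169 sqft ≈ 1.522 sqft (4 s.f.). Final answer: 1.522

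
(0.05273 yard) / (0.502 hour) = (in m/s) 2.668e-05. Check: 1 yard = 0.9144 m, so 0.05273 yard = 0.05273 * 0.9144 = 0.048216312 m. 1 hour = 3600 s, so 0.502 hour = 0.502 * 3600 = 1807.2 s. Combine: 0.048216312 m / 1807.2 s = 2.668012e-05 m/s. Result: 2.668012e-05 m/s ≈ 2.668e-05 m/s (4 s.f.).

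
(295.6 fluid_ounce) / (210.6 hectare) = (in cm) 1 fluid_ounce = 2.957353e-05 m^3, so 295.6 fluid_ounce = 295.6 * 2.957353e-05 = 0.0087419353 m^3. 1 hectare = 10000 m^2, so 210.6 hectare = 210.6 * 10000 = 2106000 m^2. Combine: 0.0087419353 m^3 / 2106000 m^2 = 4.1509664e-09 m. 1 cm = 0.01 m, so 4.1509664e-09 m = 4.1509664e-09 / 0.01 = 4.1509664e-07 cm ≈ 4.151e-07 cm (4 s.f.). Final answer: 4.151e-07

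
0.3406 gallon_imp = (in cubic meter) 0.001548. Check: 1 gallon_imp = 0.00454609 m^3, so 0.3406 gallon_imp = 0.3406 * 0.00454609 = 0.0015483983 m^3. 0.0015483983 m^3 = 0.0015483983 cubic meter ≈ 0.001548 cubic meter (4 s.f.).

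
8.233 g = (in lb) 0.01815. Check: 1 g = 0.001 kg, so 8.233 g = 8.233 * 0.001 = 0.008233 kg. 1 lb = 0.45359237 kg, so 0.008233 kg = 0.008233 / 0.45359237 = 0.018150658 lb ≈ 0.01815 lb (4 s.f.).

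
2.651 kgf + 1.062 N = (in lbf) 6.083. Check: 1 kgf = 9.80665 N, so 2.651 kgf = 2.651 * 9.80665 = 25.997429 N. 1.062 N is already in N. Sum: 25.997429 + 1.062 = 27.059429 N. 1 lbf = 4.4482216 N, so 27.059429 N = 27.059429 / 4.4482216 = 6.0832017 lbf ≈ 6.083 lbf (4 s.f.).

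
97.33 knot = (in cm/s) 5007. Check: 1 knot = 0.51444444 m/s, so 97.33 knot = 97.33 * 0.51444444 = 50.070878 m/s. 1 cm/s = 0.01 m/s, so 50.070878 m/s = 50.070878 / 0.01 = 5007.0878 cm/s ≈ 5007 cm/s (4 s.f.).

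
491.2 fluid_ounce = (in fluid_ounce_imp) 1 fluid_ounce = 2.957353e-05 m^3, so 491.2 fluid_ounce = 491.2 * 2.957353e-05 = 0.014526518 m^3. 1 fluid_ounce_imp = 2.8413063e-05 m^3, so 0.014526518 m^3 = 0.014526518 / 2.8413063e-05 = 511.26195 fluid_ounce_imp ≈ 511.3 fluid_ounce_imp (4 s.f.). Final answer: 511.3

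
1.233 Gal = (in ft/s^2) 1 Gal = 0.01 m/s^2, so 1.233 Gal = 1.233 * 0.01 = 0.01233 m/s^2. 1 ft/s^2 = 0.3048 m/s^2, so 0.01233 m/s^2 = 0.01233 / 0.3048 = 0.040452756 ft/s^2 ≈ 0.04045 ft/s^2 (4 s.f.). Final answer: 0.04045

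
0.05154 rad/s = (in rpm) 0.4922. Check: 1 rpm = 0.10471976 rad/s, so 0.05154 rad/s = 0.05154 / 0.10471976 = 0.49217075 rpm ≈ 0.4922 rpm (4 s.f.).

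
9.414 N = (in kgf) 0.96. Check: 1 kgf = 9.80665 N, so 9.414 N = 9.414 / 9.80665 = 0.95996084 kgf ≈ 0.96 kgf (4 s.f.).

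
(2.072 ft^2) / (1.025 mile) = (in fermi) 1.167e+11. Check: 1 ft^2 = 0.09290304 m^2, so 2.072 ft^2 = 2.072 * 0.09290304 = 0.1924951 m^2. 1 mile = 1609.344 m, so 1.025 mile = 1.025 * 1609.344 = 1649.5776 m. Combine: 0.1924951 m^2 / 1649.5776 m = 0.00011669357 m. 1 fermi = 1e-15 m, so 0.00011669357 m = 0.00011669357 / 1e-15 = 1.1669357e+11 fermi ≈ 1.167e+11 fermi (4 s.f.).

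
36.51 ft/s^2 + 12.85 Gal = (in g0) 1.148. Check: 1 ft/s^2 = 0.3048 m/s^2, so 36.51 ft/s^2 = 36.51 * 0.3048 = 11.128248 m/s^2. 1 Gal = 0.01 m/s^2, so 12.85 Gal = 12.85 * 0.01 = 0.1285 m/s^2. Sum: 11.128248 + 0.1285 = 11.256748 m/s^2. 1 g0 = 9.80665 m/s^2, so 11.256748 m/s^2 = 11.256748 / 9.80665 = 1.1478688 g0 ≈ 1.148 g0 (4 s.f.).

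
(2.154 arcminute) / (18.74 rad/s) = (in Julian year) 1 arcminute = 0.00029088821 rad, so 2.154 arcminute = 2.154 * 0.00029088821 = 0.0006265732 rad. 18.74 rad/s is already in rad/s. Combine: 0.0006265732 rad / 18.74 rad/s = 3.3435069e-05 s. 1 Julian year = 31557600 s, so 3.3435069e-05 s = 3.3435069e-05 / 31557600 = 1.0594934e-12 Julian year ≈ 1.059e-12 Julian year (4 s.f.). Final answer: 1.059e-12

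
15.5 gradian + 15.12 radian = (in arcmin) 1 gradian = 0.015707963 rad, so 15.5 gradian = 15.5 * 0.015707963 = 0.24347343 rad. 15.12 radian = 15.12 rad. Sum: 0.24347343 + 15.12 = 15.363473 rad. 1 arcmin = 0.00029088821 rad, so 15.363473 rad = 15.363473 / 0.00029088821 = 52815.731 arcmin ≈ 5.282e+04 arcmin (4 s.f.). Final answer: 5.282e+04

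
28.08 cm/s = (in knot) 0.5458. Check: 1 cm/s = 0.01 m/s, so 28.08 cm/s = 28.08 * 0.01 = 0.2808 m/s. 1 knot = 0.51444444 m/s, so 0.2808 m/s = 0.2808 / 0.51444444 = 0.54583153 knot ≈ 0.5458 knot (4 s.f.).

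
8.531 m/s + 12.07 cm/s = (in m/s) 8.652. Check: 8.531 m/s is already in m/s. 1 cm/s = 0.01 m/s, so 12.07 cm/s = 12.07 * 0.01 = 0.1207 m/s. Sum: 8.531 + 0.1207 = 8.6517 m/s. Result: 8.6517 m/s ≈ 8.652 m/s (4 s.f.).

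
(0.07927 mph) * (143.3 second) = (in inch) 1 mph = 0.44704 m/s, so 0.07927 mph = 0.07927 * 0.44704 = 0.035436861 m/s. 143.3 second = 143.3 s. Combine: 0.035436861 m/s * 143.3 s = 5.0781022 m. 1 inch = 0.0254 m, so 5.0781022 m = 5.0781022 / 0.0254 = 199.92528 inch ≈ 199.9 inch (4 s.f.). Final answer: 199.9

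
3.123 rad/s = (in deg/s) 178.9. Check: 1 deg/s = 0.017453293 rad/s, so 3.123 rad/s = 3.123 / 0.017453293 = 178.93472 deg/s ≈ 178.9 deg/s (4 s.f.).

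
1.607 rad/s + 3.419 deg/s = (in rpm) 1.607 rad/s is already in rad/s. 1 deg/s = 0.017453293 rad/s, so 3.419 deg/s = 3.419 * 0.017453293 = 0.059672807 rad/s. Sum: 1.607 + 0.059672807 = 1.6666728 rad/s. 1 rpm = 0.10471976 rad/s, so 1.6666728 rad/s = 1.6666728 / 0.10471976 = 15.915553 rpm ≈ 15.92 rpm (4 s.f.). Final answer: 15.92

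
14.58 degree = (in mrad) 1 degree = 0.017453293 rad, so 14.58 degree = 14.58 * 0.017453293 = 0.254469 rad. 1 mrad = 0.001 rad, so 0.254469 rad = 0.254469 / 0.001 = 254.469 mrad ≈ 254.5 mrad (4 s.f.). Final answer: 254.5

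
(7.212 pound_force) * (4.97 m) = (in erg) 1 pound_force = 4.4482216 N, so 7.212 pound_force = 7.212 * 4.4482216 = 32.080574 N. 4.97 m is already in m. Combine: 32.080574 N * 4.97 m = 159.44045 J. 1 erg = 1e-07 J, so 159.44045 J = 159.44045 / 1e-07 = 1.5944045e+09 erg ≈ 1.594e+09 erg (4 s.f.). Final answer: 1.594e+09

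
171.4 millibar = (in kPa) 1 millibar = 100 Pa, so 171.4 millibar = 171.4 * 100 = 17140 Pa. 1 kPa = 1000 Pa, so 17140 Pa = 17140 / 1000 = 17.14 kPa. Final answer: 17.14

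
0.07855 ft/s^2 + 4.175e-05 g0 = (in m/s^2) 1 ft/s^2 = 0.3048 m/s^2, so 0.07855 ft/s^2 = 0.07855 * 0.3048 = 0.02394204 m/s^2. 1 g0 = 9.80665 m/s^2, so 4.175e-05 g0 = 4.175e-05 * 9.80665 = 0.00040942764 m/s^2. Sum: 0.02394204 + 0.00040942764 = 0.024351468 m/s^2. Result: 0.024351468 m/s^2 ≈ 0.02435 m/s^2 (4 s.f.). Final answer: 0.02435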